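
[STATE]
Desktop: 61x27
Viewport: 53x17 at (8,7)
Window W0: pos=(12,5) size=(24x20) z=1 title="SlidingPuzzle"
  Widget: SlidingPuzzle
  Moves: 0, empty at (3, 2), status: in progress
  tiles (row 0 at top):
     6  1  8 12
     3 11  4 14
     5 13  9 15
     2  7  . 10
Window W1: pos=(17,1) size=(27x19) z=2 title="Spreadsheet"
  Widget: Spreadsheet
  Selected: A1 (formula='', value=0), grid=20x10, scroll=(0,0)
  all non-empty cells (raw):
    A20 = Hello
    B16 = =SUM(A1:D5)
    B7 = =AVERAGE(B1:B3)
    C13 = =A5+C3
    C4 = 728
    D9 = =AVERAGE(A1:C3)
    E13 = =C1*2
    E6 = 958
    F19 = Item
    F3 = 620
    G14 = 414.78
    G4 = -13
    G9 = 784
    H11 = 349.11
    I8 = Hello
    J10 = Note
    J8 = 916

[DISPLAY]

    ┠────┃  1      [0]       0     ┃                 
    ┃┌───┃  2        0       0     ┃                 
    ┃│  6┃  3        0       0     ┃                 
    ┃├───┃  4        0       0     ┃                 
    ┃│  3┃  5        0       0     ┃                 
    ┃├───┃  6        0       0     ┃                 
    ┃│  5┃  7        0       0     ┃                 
    ┃├───┃  8        0       0     ┃                 
    ┃│  2┃  9        0       0     ┃                 
    ┃└───┃ 10        0       0     ┃                 
    ┃Move┃ 11        0       0     ┃                 
    ┃    ┃ 12        0       0     ┃                 
    ┃    ┗━━━━━━━━━━━━━━━━━━━━━━━━━┛                 
    ┃                      ┃                         
    ┃                      ┃                         
    ┃                      ┃                         
    ┃                      ┃                         


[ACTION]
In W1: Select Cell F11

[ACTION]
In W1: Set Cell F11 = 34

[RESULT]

    ┠────┃  1        0       0     ┃                 
    ┃┌───┃  2        0       0     ┃                 
    ┃│  6┃  3        0       0     ┃                 
    ┃├───┃  4        0       0     ┃                 
    ┃│  3┃  5        0       0     ┃                 
    ┃├───┃  6        0       0     ┃                 
    ┃│  5┃  7        0       0     ┃                 
    ┃├───┃  8        0       0     ┃                 
    ┃│  2┃  9        0       0     ┃                 
    ┃└───┃ 10        0       0     ┃                 
    ┃Move┃ 11        0       0     ┃                 
    ┃    ┃ 12        0       0     ┃                 
    ┃    ┗━━━━━━━━━━━━━━━━━━━━━━━━━┛                 
    ┃                      ┃                         
    ┃                      ┃                         
    ┃                      ┃                         
    ┃                      ┃                         


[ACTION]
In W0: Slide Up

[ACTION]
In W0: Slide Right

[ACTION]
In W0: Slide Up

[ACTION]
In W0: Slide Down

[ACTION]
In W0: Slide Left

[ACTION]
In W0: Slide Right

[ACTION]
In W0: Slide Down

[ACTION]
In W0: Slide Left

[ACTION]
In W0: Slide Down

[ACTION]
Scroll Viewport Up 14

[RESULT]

                                                     
         ┏━━━━━━━━━━━━━━━━━━━━━━━━━┓                 
         ┃ Spreadsheet             ┃                 
         ┠─────────────────────────┨                 
         ┃F11: 34                  ┃                 
    ┏━━━━┃       A       B       C ┃                 
    ┃ Sli┃-------------------------┃                 
    ┠────┃  1        0       0     ┃                 
    ┃┌───┃  2        0       0     ┃                 
    ┃│  6┃  3        0       0     ┃                 
    ┃├───┃  4        0       0     ┃                 
    ┃│  3┃  5        0       0     ┃                 
    ┃├───┃  6        0       0     ┃                 
    ┃│  5┃  7        0       0     ┃                 
    ┃├───┃  8        0       0     ┃                 
    ┃│  2┃  9        0       0     ┃                 
    ┃└───┃ 10        0       0     ┃                 


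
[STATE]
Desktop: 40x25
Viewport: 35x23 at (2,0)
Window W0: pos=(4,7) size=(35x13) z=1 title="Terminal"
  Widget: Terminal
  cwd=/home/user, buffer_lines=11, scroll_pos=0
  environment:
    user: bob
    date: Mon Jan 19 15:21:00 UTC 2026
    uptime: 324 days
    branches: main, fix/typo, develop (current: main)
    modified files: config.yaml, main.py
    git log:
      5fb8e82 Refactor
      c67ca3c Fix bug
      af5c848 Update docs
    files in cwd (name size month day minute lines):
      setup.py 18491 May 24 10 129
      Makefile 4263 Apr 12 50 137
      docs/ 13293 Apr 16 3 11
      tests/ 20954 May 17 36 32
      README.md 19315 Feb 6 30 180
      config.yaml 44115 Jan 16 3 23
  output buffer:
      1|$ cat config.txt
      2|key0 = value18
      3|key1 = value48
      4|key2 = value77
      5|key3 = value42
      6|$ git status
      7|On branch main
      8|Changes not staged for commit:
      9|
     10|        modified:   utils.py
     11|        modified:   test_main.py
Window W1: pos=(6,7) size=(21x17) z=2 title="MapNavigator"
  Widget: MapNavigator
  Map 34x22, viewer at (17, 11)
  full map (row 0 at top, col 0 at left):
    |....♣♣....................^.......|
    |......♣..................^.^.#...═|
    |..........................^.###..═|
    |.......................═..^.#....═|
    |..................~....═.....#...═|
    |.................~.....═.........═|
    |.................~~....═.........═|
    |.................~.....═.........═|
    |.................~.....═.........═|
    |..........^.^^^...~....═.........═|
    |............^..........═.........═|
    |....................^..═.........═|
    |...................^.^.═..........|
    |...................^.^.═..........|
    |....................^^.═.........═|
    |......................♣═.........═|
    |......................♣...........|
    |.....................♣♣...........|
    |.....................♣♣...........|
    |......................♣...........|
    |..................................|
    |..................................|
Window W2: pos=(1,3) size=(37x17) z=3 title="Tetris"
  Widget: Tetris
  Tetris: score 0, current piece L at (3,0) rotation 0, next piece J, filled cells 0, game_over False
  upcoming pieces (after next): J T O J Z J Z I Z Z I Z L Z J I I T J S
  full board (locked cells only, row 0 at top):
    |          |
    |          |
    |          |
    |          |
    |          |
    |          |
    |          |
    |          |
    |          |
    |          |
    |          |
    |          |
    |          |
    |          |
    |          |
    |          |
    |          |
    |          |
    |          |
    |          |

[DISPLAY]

                                   
                                   
                                   
━━━━━━━━━━━━━━━━━━━━━━━━━━━━━━━━━━━
 Tetris                            
───────────────────────────────────
          │Next:                   
          │█                       
          │███                     
          │                        
          │                        
          │                        
          │Score:                  
          │0                       
          │                        
          │                        
          │                        
          │                        
          │                        
━━━━━━━━━━━━━━━━━━━━━━━━━━━━━━━━━━━
    ┃..............♣═...┃          
    ┃..............♣....┃          
    ┃.............♣♣....┃          


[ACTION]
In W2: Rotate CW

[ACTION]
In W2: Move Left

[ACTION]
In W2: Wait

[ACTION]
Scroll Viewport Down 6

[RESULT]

                                   
━━━━━━━━━━━━━━━━━━━━━━━━━━━━━━━━━━━
 Tetris                            
───────────────────────────────────
          │Next:                   
          │█                       
          │███                     
          │                        
          │                        
          │                        
          │Score:                  
          │0                       
          │                        
          │                        
          │                        
          │                        
          │                        
━━━━━━━━━━━━━━━━━━━━━━━━━━━━━━━━━━━
    ┃..............♣═...┃          
    ┃..............♣....┃          
    ┃.............♣♣....┃          
    ┗━━━━━━━━━━━━━━━━━━━┛          
                                   


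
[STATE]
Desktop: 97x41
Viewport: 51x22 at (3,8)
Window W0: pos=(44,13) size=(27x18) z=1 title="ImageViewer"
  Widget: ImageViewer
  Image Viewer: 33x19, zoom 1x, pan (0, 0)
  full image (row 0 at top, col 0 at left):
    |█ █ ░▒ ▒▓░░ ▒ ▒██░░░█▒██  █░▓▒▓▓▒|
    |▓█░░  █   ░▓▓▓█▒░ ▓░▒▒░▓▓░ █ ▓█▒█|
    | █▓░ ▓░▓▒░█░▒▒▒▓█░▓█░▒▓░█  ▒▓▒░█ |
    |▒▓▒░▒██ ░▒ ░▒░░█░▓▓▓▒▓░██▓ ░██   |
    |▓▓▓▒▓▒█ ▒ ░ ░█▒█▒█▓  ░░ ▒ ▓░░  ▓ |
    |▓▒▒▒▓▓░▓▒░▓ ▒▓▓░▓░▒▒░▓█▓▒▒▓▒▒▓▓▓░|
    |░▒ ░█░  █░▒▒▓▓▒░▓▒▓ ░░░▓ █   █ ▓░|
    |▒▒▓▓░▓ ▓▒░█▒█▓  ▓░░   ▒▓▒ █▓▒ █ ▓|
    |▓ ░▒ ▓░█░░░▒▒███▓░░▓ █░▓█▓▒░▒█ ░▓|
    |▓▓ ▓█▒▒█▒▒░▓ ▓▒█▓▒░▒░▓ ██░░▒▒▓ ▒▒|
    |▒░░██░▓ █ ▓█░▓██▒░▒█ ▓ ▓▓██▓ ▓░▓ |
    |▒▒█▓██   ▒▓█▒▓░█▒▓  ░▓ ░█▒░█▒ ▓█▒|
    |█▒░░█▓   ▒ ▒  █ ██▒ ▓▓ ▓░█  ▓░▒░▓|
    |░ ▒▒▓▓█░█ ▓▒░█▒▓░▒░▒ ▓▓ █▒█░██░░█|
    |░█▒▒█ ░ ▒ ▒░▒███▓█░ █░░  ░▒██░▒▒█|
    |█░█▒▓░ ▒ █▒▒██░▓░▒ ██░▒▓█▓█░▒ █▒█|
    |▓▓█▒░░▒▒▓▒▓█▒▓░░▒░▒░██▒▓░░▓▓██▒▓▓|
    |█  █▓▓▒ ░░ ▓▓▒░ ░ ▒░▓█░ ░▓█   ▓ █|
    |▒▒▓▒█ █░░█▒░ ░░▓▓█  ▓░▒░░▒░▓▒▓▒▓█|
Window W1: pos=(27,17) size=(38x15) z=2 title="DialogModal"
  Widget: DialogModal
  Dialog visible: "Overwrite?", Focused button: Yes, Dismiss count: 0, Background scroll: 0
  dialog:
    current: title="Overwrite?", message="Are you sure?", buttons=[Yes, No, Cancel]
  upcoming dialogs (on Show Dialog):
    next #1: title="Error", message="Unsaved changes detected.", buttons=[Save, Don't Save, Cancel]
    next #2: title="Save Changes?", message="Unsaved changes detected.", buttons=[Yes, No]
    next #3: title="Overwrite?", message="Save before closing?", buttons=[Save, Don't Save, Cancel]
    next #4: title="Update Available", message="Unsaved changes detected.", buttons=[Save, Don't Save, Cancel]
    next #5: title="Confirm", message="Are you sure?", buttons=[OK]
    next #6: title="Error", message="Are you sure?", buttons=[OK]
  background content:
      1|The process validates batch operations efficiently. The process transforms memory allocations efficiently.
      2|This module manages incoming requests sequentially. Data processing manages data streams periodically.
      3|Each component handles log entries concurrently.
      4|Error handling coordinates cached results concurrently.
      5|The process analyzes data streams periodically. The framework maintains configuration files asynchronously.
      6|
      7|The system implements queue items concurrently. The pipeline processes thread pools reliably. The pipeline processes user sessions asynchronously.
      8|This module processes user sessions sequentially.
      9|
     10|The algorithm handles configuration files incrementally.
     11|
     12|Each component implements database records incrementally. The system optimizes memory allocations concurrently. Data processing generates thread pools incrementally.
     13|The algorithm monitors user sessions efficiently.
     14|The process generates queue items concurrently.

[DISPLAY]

                                                   
                                                   
                                                   
                                                   
                                                   
                                         ┏━━━━━━━━━
                                         ┃ ImageVie
                                         ┠─────────
                                         ┃█ █ ░▒ ▒▓
                        ┏━━━━━━━━━━━━━━━━━━━━━━━━━━
                        ┃ DialogModal              
                        ┠──────────────────────────
                        ┃The process validates batc
                        ┃This module manages incomi
                        ┃Each component handles log
                        ┃Error ┌───────────────────
                        ┃The pr│      Overwrite?   
                        ┃      │    Are you sure?  
                        ┃The sy│ [Yes]  No   Cancel
                        ┃This m└───────────────────
                        ┃                          
                        ┃The algorithm handles conf


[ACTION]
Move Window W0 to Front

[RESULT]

                                                   
                                                   
                                                   
                                                   
                                                   
                                         ┏━━━━━━━━━
                                         ┃ ImageVie
                                         ┠─────────
                                         ┃█ █ ░▒ ▒▓
                        ┏━━━━━━━━━━━━━━━━┃▓█░░  █  
                        ┃ DialogModal    ┃ █▓░ ▓░▓▒
                        ┠────────────────┃▒▓▒░▒██ ░
                        ┃The process vali┃▓▓▓▒▓▒█ ▒
                        ┃This module mana┃▓▒▒▒▓▓░▓▒
                        ┃Each component h┃░▒ ░█░  █
                        ┃Error ┌─────────┃▒▒▓▓░▓ ▓▒
                        ┃The pr│      Ove┃▓ ░▒ ▓░█░
                        ┃      │    Are y┃▓▓ ▓█▒▒█▒
                        ┃The sy│ [Yes]  N┃▒░░██░▓ █
                        ┃This m└─────────┃▒▒█▓██   
                        ┃                ┃█▒░░█▓   
                        ┃The algorithm ha┃░ ▒▒▓▓█░█


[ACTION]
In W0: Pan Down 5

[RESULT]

                                                   
                                                   
                                                   
                                                   
                                                   
                                         ┏━━━━━━━━━
                                         ┃ ImageVie
                                         ┠─────────
                                         ┃▓▒▒▒▓▓░▓▒
                        ┏━━━━━━━━━━━━━━━━┃░▒ ░█░  █
                        ┃ DialogModal    ┃▒▒▓▓░▓ ▓▒
                        ┠────────────────┃▓ ░▒ ▓░█░
                        ┃The process vali┃▓▓ ▓█▒▒█▒
                        ┃This module mana┃▒░░██░▓ █
                        ┃Each component h┃▒▒█▓██   
                        ┃Error ┌─────────┃█▒░░█▓   
                        ┃The pr│      Ove┃░ ▒▒▓▓█░█
                        ┃      │    Are y┃░█▒▒█ ░ ▒
                        ┃The sy│ [Yes]  N┃█░█▒▓░ ▒ 
                        ┃This m└─────────┃▓▓█▒░░▒▒▓
                        ┃                ┃█  █▓▓▒ ░
                        ┃The algorithm ha┃▒▒▓▒█ █░░


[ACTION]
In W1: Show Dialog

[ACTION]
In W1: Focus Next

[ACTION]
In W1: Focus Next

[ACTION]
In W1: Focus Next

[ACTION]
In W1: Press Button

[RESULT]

                                                   
                                                   
                                                   
                                                   
                                                   
                                         ┏━━━━━━━━━
                                         ┃ ImageVie
                                         ┠─────────
                                         ┃▓▒▒▒▓▓░▓▒
                        ┏━━━━━━━━━━━━━━━━┃░▒ ░█░  █
                        ┃ DialogModal    ┃▒▒▓▓░▓ ▓▒
                        ┠────────────────┃▓ ░▒ ▓░█░
                        ┃The process vali┃▓▓ ▓█▒▒█▒
                        ┃This module mana┃▒░░██░▓ █
                        ┃Each component h┃▒▒█▓██   
                        ┃Error handling c┃█▒░░█▓   
                        ┃The process anal┃░ ▒▒▓▓█░█
                        ┃                ┃░█▒▒█ ░ ▒
                        ┃The system imple┃█░█▒▓░ ▒ 
                        ┃This module proc┃▓▓█▒░░▒▒▓
                        ┃                ┃█  █▓▓▒ ░
                        ┃The algorithm ha┃▒▒▓▒█ █░░


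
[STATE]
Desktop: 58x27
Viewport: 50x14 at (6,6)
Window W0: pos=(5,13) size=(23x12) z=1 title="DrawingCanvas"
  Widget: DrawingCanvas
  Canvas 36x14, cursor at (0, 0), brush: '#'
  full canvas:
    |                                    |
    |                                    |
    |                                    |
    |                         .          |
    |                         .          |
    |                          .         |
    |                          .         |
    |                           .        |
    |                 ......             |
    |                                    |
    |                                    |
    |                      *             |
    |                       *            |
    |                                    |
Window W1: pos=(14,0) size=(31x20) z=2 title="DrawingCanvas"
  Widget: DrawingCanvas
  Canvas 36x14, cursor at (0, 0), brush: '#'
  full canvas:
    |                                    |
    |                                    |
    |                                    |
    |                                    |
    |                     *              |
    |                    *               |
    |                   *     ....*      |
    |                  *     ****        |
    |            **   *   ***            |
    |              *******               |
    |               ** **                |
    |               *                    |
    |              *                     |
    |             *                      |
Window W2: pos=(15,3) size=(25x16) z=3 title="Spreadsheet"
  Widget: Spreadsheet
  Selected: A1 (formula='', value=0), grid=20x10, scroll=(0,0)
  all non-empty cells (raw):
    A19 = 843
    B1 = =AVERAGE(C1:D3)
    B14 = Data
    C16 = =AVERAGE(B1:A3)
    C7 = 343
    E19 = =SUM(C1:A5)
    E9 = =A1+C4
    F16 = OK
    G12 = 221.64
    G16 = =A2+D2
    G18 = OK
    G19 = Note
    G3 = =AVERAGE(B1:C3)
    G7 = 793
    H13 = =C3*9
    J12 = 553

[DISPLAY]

        ┃┃A1:                    ┃    ┃           
        ┃┃       A       B       ┃    ┃           
        ┃┃-----------------------┃    ┃           
        ┃┃  1      [0]       0   ┃....┃           
        ┃┃  2        0       0   ┃*** ┃           
        ┃┃  3        0       0   ┃    ┃           
        ┃┃  4        0       0   ┃    ┃           
━━━━━━━━┃┃  5        0       0   ┃    ┃           
 Drawing┃┃  6        0       0   ┃    ┃           
────────┃┃  7        0       0   ┃    ┃           
+       ┃┃  8        0       0   ┃    ┃           
        ┃┃  9        0       0   ┃    ┃           
        ┃┗━━━━━━━━━━━━━━━━━━━━━━━┛    ┃           
        ┗━━━━━━━━━━━━━━━━━━━━━━━━━━━━━┛           


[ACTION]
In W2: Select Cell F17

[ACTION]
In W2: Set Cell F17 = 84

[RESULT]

        ┃┃F17: 84                ┃    ┃           
        ┃┃       A       B       ┃    ┃           
        ┃┃-----------------------┃    ┃           
        ┃┃  1        0       0   ┃....┃           
        ┃┃  2        0       0   ┃*** ┃           
        ┃┃  3        0       0   ┃    ┃           
        ┃┃  4        0       0   ┃    ┃           
━━━━━━━━┃┃  5        0       0   ┃    ┃           
 Drawing┃┃  6        0       0   ┃    ┃           
────────┃┃  7        0       0   ┃    ┃           
+       ┃┃  8        0       0   ┃    ┃           
        ┃┃  9        0       0   ┃    ┃           
        ┃┗━━━━━━━━━━━━━━━━━━━━━━━┛    ┃           
        ┗━━━━━━━━━━━━━━━━━━━━━━━━━━━━━┛           


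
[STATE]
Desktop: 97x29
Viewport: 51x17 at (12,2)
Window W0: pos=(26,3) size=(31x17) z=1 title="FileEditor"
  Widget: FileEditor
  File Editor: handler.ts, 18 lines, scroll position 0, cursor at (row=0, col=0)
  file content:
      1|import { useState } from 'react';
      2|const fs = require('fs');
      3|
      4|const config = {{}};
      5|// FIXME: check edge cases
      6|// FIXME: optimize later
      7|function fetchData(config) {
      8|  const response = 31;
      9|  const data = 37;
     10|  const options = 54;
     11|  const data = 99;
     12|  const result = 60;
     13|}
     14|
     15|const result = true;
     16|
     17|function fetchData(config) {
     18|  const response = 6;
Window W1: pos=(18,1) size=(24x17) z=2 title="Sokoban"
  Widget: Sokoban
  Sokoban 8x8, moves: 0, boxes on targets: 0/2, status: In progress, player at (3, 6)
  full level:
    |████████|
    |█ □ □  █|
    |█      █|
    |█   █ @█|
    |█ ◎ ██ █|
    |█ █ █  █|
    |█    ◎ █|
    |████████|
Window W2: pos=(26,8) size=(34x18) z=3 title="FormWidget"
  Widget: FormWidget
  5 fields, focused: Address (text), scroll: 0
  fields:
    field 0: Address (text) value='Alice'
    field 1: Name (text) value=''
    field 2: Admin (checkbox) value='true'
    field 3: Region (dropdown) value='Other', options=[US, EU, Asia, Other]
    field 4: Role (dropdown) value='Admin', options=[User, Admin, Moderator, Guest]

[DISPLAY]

      ┃ Sokoban              ┃                     
      ┠──────────────────────┨━━━━━━━━━━━━━━┓      
      ┃████████              ┃              ┃      
      ┃█ □ □  █              ┃──────────────┨      
      ┃█      █              ┃te } from 're▲┃      
      ┃█   █ @█              ┃ire('fs');   █┃      
      ┃█ ◎ ██ ┏━━━━━━━━━━━━━━━━━━━━━━━━━━━━━━━━┓   
      ┃█ █ █  ┃ FormWidget                     ┃   
      ┃█    ◎ ┠────────────────────────────────┨   
      ┃███████┃> Address:    [Alice           ]┃   
      ┃Moves: ┃  Name:       [                ]┃   
      ┃       ┃  Admin:      [x]               ┃   
      ┃       ┃  Region:     [Other          ▼]┃   
      ┃       ┃  Role:       [Admin          ▼]┃   
      ┃       ┃                                ┃   
      ┗━━━━━━━┃                                ┃   
              ┃                                ┃   


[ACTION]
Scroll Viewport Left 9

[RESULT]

               ┃ Sokoban              ┃            
               ┠──────────────────────┨━━━━━━━━━━━━
               ┃████████              ┃            
               ┃█ □ □  █              ┃────────────
               ┃█      █              ┃te } from 'r
               ┃█   █ @█              ┃ire('fs');  
               ┃█ ◎ ██ ┏━━━━━━━━━━━━━━━━━━━━━━━━━━━
               ┃█ █ █  ┃ FormWidget                
               ┃█    ◎ ┠───────────────────────────
               ┃███████┃> Address:    [Alice       
               ┃Moves: ┃  Name:       [            
               ┃       ┃  Admin:      [x]          
               ┃       ┃  Region:     [Other       
               ┃       ┃  Role:       [Admin       
               ┃       ┃                           
               ┗━━━━━━━┃                           
                       ┃                           


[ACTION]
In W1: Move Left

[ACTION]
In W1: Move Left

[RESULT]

               ┃ Sokoban              ┃            
               ┠──────────────────────┨━━━━━━━━━━━━
               ┃████████              ┃            
               ┃█ □ □  █              ┃────────────
               ┃█      █              ┃te } from 'r
               ┃█   █@ █              ┃ire('fs');  
               ┃█ ◎ ██ ┏━━━━━━━━━━━━━━━━━━━━━━━━━━━
               ┃█ █ █  ┃ FormWidget                
               ┃█    ◎ ┠───────────────────────────
               ┃███████┃> Address:    [Alice       
               ┃Moves: ┃  Name:       [            
               ┃       ┃  Admin:      [x]          
               ┃       ┃  Region:     [Other       
               ┃       ┃  Role:       [Admin       
               ┃       ┃                           
               ┗━━━━━━━┃                           
                       ┃                           


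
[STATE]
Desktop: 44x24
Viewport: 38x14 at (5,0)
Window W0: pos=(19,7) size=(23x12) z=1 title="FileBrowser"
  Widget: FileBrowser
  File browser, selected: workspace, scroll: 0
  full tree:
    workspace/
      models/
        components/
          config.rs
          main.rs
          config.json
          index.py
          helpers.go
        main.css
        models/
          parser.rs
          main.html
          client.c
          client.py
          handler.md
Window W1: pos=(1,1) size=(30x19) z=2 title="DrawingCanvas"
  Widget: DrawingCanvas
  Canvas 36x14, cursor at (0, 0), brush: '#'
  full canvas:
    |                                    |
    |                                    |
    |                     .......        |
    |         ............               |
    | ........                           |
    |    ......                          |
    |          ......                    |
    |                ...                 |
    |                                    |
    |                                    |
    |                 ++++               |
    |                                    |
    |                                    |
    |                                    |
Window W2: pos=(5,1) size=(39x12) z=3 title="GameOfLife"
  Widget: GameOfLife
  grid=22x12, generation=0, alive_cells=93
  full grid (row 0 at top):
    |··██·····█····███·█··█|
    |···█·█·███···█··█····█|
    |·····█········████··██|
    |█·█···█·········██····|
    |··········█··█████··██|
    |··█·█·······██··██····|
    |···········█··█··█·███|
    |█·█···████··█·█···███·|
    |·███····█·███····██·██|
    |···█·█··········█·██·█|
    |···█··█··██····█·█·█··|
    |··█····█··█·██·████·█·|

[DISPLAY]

                                      
┏━━━━━━━━━━━━━━━━━━━━━━━━━━━━━━━━━━━━━
┃ GameOfLife                          
┠─────────────────────────────────────
┃Gen: 0                               
┃·····█········████··██               
┃█·█···█·········██····               
┃··········█··█████··██               
┃··█·█·······██··██····               
┃···········█··█··█·███               
┃█·█···████··█·█···███·               
┃·███····█·███····██·██               
┗━━━━━━━━━━━━━━━━━━━━━━━━━━━━━━━━━━━━━
                         ┃          ┃ 


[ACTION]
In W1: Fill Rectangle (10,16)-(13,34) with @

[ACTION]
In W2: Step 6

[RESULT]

                                      
┏━━━━━━━━━━━━━━━━━━━━━━━━━━━━━━━━━━━━━
┃ GameOfLife                          
┠─────────────────────────────────────
┃Gen: 6                               
┃······█·██·██·█····█·█               
┃···███·····█··········               
┃····█·······█······█··               
┃·········██···█··█·█··               
┃········█···███··███··               
┃·······██···█··█·█····               
┃······█·█······███····               
┗━━━━━━━━━━━━━━━━━━━━━━━━━━━━━━━━━━━━━
                         ┃          ┃ 


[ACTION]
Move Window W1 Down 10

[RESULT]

                                      
┏━━━━━━━━━━━━━━━━━━━━━━━━━━━━━━━━━━━━━
┃ GameOfLife                          
┠─────────────────────────────────────
┃Gen: 6                               
┃······█·██·██·█····█·█               
┃···███·····█··········               
┃····█·······█······█··               
┃·········██···█··█·█··               
┃········█···███··███··               
┃·······██···█··█·█····               
┃······█·█······███····               
┗━━━━━━━━━━━━━━━━━━━━━━━━━━━━━━━━━━━━━
 ......                  ┃          ┃ 


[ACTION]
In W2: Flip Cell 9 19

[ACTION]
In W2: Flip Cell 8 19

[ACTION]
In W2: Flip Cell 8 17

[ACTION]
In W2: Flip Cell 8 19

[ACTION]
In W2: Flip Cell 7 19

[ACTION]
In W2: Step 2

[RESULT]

                                      
┏━━━━━━━━━━━━━━━━━━━━━━━━━━━━━━━━━━━━━
┃ GameOfLife                          
┠─────────────────────────────────────
┃Gen: 8                               
┃···█········█·██··██·█               
┃··█····██··██······██·               
┃···█·█···█···█····█·█·               
┃····█···██····████··█·               
┃·······█······██·█····               
┃········██·███·█···█··               
┃··············██·█·██·               
┗━━━━━━━━━━━━━━━━━━━━━━━━━━━━━━━━━━━━━
 ......                  ┃          ┃ 


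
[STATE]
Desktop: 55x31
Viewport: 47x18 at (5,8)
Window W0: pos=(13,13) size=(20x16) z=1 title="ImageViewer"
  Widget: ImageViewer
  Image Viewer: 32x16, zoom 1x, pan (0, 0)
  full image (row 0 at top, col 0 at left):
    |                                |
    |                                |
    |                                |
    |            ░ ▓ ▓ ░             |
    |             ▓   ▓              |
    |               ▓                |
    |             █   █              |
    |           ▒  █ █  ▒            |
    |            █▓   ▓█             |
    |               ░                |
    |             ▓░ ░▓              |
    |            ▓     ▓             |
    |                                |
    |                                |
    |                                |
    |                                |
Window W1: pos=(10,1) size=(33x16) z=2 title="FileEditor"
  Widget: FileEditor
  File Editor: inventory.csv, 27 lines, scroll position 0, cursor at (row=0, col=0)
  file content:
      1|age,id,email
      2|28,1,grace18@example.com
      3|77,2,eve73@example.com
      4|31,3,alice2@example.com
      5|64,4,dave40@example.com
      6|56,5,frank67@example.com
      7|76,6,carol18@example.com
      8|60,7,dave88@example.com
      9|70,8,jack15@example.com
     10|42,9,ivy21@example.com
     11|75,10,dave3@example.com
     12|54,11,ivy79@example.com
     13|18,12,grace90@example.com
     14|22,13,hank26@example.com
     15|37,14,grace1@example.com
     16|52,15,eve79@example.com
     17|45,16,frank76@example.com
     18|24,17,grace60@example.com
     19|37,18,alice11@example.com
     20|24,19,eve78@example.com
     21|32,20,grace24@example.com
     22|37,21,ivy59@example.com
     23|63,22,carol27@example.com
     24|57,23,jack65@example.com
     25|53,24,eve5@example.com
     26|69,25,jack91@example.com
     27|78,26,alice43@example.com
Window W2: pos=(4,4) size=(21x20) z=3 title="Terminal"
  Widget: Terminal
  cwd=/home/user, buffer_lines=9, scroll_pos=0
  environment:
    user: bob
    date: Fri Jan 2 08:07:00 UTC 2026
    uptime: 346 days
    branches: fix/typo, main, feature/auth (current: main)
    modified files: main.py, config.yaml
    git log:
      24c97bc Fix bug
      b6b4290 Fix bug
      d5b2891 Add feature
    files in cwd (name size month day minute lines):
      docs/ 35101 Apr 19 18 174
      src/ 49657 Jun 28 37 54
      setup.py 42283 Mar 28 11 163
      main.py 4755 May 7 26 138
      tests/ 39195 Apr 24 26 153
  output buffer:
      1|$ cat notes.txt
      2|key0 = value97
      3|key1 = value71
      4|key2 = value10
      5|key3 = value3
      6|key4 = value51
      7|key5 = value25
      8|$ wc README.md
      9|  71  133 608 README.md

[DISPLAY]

key0 = value97     ┃ample.com       ░┃         
key1 = value71     ┃xample.com      ░┃         
key2 = value10     ┃xample.com      ░┃         
key3 = value3      ┃ample.com       ░┃         
key4 = value51     ┃ample.com       ░┃         
key5 = value25     ┃mple.com        ░┃         
$ wc README.md     ┃ample.com       ░┃         
  71  133 608 READM┃ample.com       ▼┃         
$ █                ┃━━━━━━━━━━━━━━━━━┛         
                   ┃       ┃                   
                   ┃       ┃                   
                   ┃ ░ ▓ ▓ ┃                   
                   ┃  ▓   ▓┃                   
                   ┃    ▓  ┃                   
                   ┃  █   █┃                   
━━━━━━━━━━━━━━━━━━━┛▒  █ █ ┃                   
        ┃            █▓   ▓┃                   
        ┃               ░  ┃                   


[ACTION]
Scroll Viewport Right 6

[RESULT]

0 = value97     ┃ample.com       ░┃            
1 = value71     ┃xample.com      ░┃            
2 = value10     ┃xample.com      ░┃            
3 = value3      ┃ample.com       ░┃            
4 = value51     ┃ample.com       ░┃            
5 = value25     ┃mple.com        ░┃            
c README.md     ┃ample.com       ░┃            
1  133 608 READM┃ample.com       ▼┃            
                ┃━━━━━━━━━━━━━━━━━┛            
                ┃       ┃                      
                ┃       ┃                      
                ┃ ░ ▓ ▓ ┃                      
                ┃  ▓   ▓┃                      
                ┃    ▓  ┃                      
                ┃  █   █┃                      
━━━━━━━━━━━━━━━━┛▒  █ █ ┃                      
     ┃            █▓   ▓┃                      
     ┃               ░  ┃                      


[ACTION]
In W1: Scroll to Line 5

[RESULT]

0 = value97     ┃ample.com       ░┃            
1 = value71     ┃mple.com        ░┃            
2 = value10     ┃ample.com       ░┃            
3 = value3      ┃ample.com       ░┃            
4 = value51     ┃example.com     ░┃            
5 = value25     ┃xample.com      ░┃            
c README.md     ┃xample.com      ░┃            
1  133 608 READM┃ample.com       ▼┃            
                ┃━━━━━━━━━━━━━━━━━┛            
                ┃       ┃                      
                ┃       ┃                      
                ┃ ░ ▓ ▓ ┃                      
                ┃  ▓   ▓┃                      
                ┃    ▓  ┃                      
                ┃  █   █┃                      
━━━━━━━━━━━━━━━━┛▒  █ █ ┃                      
     ┃            █▓   ▓┃                      
     ┃               ░  ┃                      


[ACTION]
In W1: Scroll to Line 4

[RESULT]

0 = value97     ┃ample.com       ░┃            
1 = value71     ┃ample.com       ░┃            
2 = value10     ┃mple.com        ░┃            
3 = value3      ┃ample.com       ░┃            
4 = value51     ┃ample.com       ░┃            
5 = value25     ┃example.com     ░┃            
c README.md     ┃xample.com      ░┃            
1  133 608 READM┃xample.com      ▼┃            
                ┃━━━━━━━━━━━━━━━━━┛            
                ┃       ┃                      
                ┃       ┃                      
                ┃ ░ ▓ ▓ ┃                      
                ┃  ▓   ▓┃                      
                ┃    ▓  ┃                      
                ┃  █   █┃                      
━━━━━━━━━━━━━━━━┛▒  █ █ ┃                      
     ┃            █▓   ▓┃                      
     ┃               ░  ┃                      


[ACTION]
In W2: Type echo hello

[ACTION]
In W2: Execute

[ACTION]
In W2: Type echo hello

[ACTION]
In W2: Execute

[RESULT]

0 = value97     ┃ample.com       ░┃            
1 = value71     ┃ample.com       ░┃            
2 = value10     ┃mple.com        ░┃            
3 = value3      ┃ample.com       ░┃            
4 = value51     ┃ample.com       ░┃            
5 = value25     ┃example.com     ░┃            
c README.md     ┃xample.com      ░┃            
1  133 608 READM┃xample.com      ▼┃            
cho hello       ┃━━━━━━━━━━━━━━━━━┛            
lo              ┃       ┃                      
cho hello       ┃       ┃                      
lo              ┃ ░ ▓ ▓ ┃                      
                ┃  ▓   ▓┃                      
                ┃    ▓  ┃                      
                ┃  █   █┃                      
━━━━━━━━━━━━━━━━┛▒  █ █ ┃                      
     ┃            █▓   ▓┃                      
     ┃               ░  ┃                      
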